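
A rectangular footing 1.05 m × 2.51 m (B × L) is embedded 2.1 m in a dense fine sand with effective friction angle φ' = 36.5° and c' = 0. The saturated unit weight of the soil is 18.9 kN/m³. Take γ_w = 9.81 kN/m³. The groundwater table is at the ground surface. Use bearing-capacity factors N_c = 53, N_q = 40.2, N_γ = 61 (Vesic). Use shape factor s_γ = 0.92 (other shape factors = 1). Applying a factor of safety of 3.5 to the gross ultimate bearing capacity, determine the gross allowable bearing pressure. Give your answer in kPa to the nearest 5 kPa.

With the water table at the surface the whole profile is submerged: γ' = 18.9 − 9.81 = 9.09 kN/m³, so q = γ'·D_f = 19.089 kPa; the same γ' applies in the ½γBN_γ term.
q_ult = q·N_q + 0.5·γ·B·N_γ·s_γ
     = 19.089 × 40.2 + 0.5 × 9.09 × 1.05 × 61 × 0.92
     = 767.38 + 267.82 = 1035.2 kPa.
q_all = q_ult / FS = 1035.2 / 3.5 = 295.77 kPa.

q_all ≈ 295 kPa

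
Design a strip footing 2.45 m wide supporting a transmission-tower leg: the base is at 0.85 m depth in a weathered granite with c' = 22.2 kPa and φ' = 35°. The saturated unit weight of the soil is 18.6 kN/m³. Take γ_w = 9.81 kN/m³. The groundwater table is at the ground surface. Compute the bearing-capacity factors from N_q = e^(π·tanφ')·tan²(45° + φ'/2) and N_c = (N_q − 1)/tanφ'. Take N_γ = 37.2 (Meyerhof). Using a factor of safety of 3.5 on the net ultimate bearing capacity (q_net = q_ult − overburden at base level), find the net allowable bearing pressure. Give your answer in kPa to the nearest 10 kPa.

N_q = e^(π·tan35°)·tan²(62.5°) = 33.3; N_c = (N_q − 1)/tanφ' = 46.12.
With the water table at the surface the whole profile is submerged: γ' = 18.6 − 9.81 = 8.79 kN/m³, so q = γ'·D_f = 7.4715 kPa; the same γ' applies in the ½γBN_γ term.
q_ult = c·N_c + q·N_q + 0.5·γ·B·N_γ
     = 22.2 × 46.124 + 7.4715 × 33.296 + 0.5 × 8.79 × 2.45 × 37.2
     = 1023.9 + 248.77 + 400.56 = 1673.3 kPa.
q_net = 1673.3 − 7.4715 = 1665.8 kPa.
q_all(net) = 1665.8 / 3.5 = 475.94 kPa.

q_all(net) ≈ 480 kPa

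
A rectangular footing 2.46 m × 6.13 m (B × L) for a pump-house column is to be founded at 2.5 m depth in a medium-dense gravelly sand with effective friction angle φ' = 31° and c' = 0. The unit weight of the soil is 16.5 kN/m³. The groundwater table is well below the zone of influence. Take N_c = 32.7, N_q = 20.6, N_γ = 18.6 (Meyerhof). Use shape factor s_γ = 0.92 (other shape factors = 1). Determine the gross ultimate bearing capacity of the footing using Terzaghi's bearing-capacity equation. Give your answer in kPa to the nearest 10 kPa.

q_ult ≈ 1200 kPa

q = γ·D_f = 16.5 × 2.5 = 41.25 kPa.
q·N_q = 41.25 × 20.6 = 849.75 kPa
0.5·γ·B·N_γ·s_γ = 0.5 × 16.5 × 2.46 × 18.6 × 0.92 = 347.29 kPa
q_ult = 849.75 + 347.29 = 1197 kPa.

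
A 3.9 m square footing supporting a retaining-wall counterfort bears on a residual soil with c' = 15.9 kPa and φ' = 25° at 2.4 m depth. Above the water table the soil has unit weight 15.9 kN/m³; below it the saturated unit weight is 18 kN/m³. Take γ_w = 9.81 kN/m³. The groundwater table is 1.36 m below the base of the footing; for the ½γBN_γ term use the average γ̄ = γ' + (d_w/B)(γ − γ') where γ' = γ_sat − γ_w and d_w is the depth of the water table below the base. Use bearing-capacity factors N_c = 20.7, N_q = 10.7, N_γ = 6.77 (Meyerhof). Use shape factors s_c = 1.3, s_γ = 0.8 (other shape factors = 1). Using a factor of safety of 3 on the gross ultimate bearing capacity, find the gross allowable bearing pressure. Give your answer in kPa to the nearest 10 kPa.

q = γ·D_f = 15.9 × 2.4 = 38.16 kPa.
γ' = 8.19 kN/m³; averaging over the depth B below the base, γ̄ = γ' + (d_w/B)(γ − γ') = 10.879 kN/m³.
c·N_c·s_c = 15.9 × 20.7 × 1.3 = 427.87 kPa
q·N_q = 38.16 × 10.7 = 408.31 kPa
0.5·γ·B·N_γ·s_γ = 0.5 × 10.879 × 3.9 × 6.77 × 0.8 = 114.89 kPa
q_ult = 427.87 + 408.31 + 114.89 = 951.07 kPa.
q_all = 951.07 / 3 = 317.02 kPa.

q_all ≈ 320 kPa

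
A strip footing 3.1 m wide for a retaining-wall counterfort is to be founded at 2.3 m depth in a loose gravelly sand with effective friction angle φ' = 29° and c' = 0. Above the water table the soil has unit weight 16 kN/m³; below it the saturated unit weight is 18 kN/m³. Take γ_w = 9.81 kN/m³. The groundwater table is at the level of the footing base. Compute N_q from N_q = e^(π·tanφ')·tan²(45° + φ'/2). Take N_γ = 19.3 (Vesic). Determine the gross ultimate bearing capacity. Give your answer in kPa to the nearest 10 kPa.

q_ult ≈ 850 kPa

tan29° = 0.5543, so N_q = e^(π×0.5543)·tan²(59.5°) = 5.705 × 2.882 = 16.44.
Effective surcharge at the founding depth q = γ·D_f = 16 × 2.3 = 36.8 kPa.
The water table coincides with the base, so in the self-weight term γ → γ' = 8.19 kN/m³.
q_ult = q·N_q + 0.5·γ·B·N_γ
     = 36.8 × 16.443 + 0.5 × 8.19 × 3.1 × 19.3
     = 605.11 + 245 = 850.12 kPa.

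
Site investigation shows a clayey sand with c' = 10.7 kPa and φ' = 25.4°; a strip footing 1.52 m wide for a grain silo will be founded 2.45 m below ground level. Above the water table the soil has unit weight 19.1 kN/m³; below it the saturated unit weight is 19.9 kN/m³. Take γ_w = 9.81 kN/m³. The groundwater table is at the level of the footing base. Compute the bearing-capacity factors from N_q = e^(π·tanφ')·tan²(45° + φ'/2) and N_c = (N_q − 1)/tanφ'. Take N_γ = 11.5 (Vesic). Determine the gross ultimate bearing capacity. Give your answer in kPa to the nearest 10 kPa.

q_ult ≈ 840 kPa

tan25.4° = 0.4748, so N_q = e^(π×0.4748)·tan²(57.7°) = 4.445 × 2.502 = 11.12.
N_c = (11.12 − 1)/tan25.4° = 21.32.
Overburden at base level: q = 19.1 × 2.45 = 46.795 kPa.
Below the base the soil is submerged, so the ½γBN_γ term uses γ' = 19.9 − 9.81 = 10.09 kN/m³.
Cohesion term c·N_c = 10.7 × 21.317 = 228.09 kPa; surcharge term q·N_q = 46.795 × 11.122 = 520.45 kPa; self-weight term 0.5·γ·B·N_γ = 0.5 × 10.09 × 1.52 × 11.5 = 88.187 kPa.
q_ult = 228.09 + 520.45 + 88.187 = 836.73 kPa.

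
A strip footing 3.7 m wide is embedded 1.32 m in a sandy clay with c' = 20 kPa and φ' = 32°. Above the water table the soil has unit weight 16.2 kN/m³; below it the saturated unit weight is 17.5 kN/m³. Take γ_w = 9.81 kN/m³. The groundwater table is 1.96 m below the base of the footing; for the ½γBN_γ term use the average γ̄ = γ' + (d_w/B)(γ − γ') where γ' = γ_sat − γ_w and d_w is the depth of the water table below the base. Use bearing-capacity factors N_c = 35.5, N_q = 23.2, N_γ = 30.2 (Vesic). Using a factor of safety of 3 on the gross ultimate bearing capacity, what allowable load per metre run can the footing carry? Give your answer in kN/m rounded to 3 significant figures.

≈ 2330 kN/m

Effective surcharge at the founding depth q = γ·D_f = 16.2 × 1.32 = 21.384 kPa.
With d_w = 1.96 m < B, γ̄ = 7.69 + (1.96/3.7) × (16.2 − 7.69) = 12.198 kN/m³.
q_ult = c·N_c + q·N_q + 0.5·γ·B·N_γ
     = 20 × 35.5 + 21.384 × 23.2 + 0.5 × 12.198 × 3.7 × 30.2
     = 710 + 496.11 + 681.5 = 1887.6 kPa.
Gross allowable pressure q_all = 1887.6 / 3 = 629.2 kPa.
Allowable wall load = q_all × B = 629.2 × 3.7 = 2328.1 kN per metre run.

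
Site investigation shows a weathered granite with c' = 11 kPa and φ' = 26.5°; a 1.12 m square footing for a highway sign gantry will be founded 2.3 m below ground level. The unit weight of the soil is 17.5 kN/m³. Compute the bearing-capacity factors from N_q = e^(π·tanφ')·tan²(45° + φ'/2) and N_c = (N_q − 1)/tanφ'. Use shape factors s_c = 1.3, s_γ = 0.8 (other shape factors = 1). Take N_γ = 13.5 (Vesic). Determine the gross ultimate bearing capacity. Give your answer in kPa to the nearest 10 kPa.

q_ult ≈ 940 kPa

tan26.5° = 0.4986, so N_q = e^(π×0.4986)·tan²(58.25°) = 4.789 × 2.611 = 12.51.
N_c = (12.51 − 1)/tan26.5° = 23.08.
Overburden at base level: q = 17.5 × 2.3 = 40.25 kPa.
Cohesion term c·N_c·s_c = 11 × 23.078 × 1.3 = 330.01 kPa; surcharge term q·N_q = 40.25 × 12.506 = 503.38 kPa; self-weight term 0.5·γ·B·N_γ·s_γ = 0.5 × 17.5 × 1.12 × 13.5 × 0.8 = 105.84 kPa.
q_ult = 330.01 + 503.38 + 105.84 = 939.23 kPa.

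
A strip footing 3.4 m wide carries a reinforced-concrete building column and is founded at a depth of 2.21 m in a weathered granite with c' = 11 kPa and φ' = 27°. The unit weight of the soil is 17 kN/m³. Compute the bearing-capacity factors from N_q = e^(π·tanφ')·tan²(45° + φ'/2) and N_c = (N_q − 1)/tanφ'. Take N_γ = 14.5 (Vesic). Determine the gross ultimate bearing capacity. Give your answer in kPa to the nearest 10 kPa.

tan27° = 0.5095, so N_q = e^(π×0.5095)·tan²(58.5°) = 4.957 × 2.663 = 13.2.
N_c = (13.2 − 1)/tan27° = 23.94.
Overburden at base level: q = 17 × 2.21 = 37.57 kPa.
Cohesion term c·N_c = 11 × 23.942 = 263.36 kPa; surcharge term q·N_q = 37.57 × 13.199 = 495.89 kPa; self-weight term 0.5·γ·B·N_γ = 0.5 × 17 × 3.4 × 14.5 = 419.05 kPa.
q_ult = 263.36 + 495.89 + 419.05 = 1178.3 kPa.

q_ult ≈ 1180 kPa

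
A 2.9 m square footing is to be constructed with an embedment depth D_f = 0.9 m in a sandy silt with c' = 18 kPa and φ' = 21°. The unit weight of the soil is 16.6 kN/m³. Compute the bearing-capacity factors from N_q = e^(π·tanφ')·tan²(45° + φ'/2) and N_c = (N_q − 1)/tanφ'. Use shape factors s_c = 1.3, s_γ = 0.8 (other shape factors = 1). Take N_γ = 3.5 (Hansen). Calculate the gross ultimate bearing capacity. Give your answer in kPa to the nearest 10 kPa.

q_ult ≈ 540 kPa

tan21° = 0.3839, so N_q = e^(π×0.3839)·tan²(55.5°) = 3.34 × 2.117 = 7.07.
N_c = (7.07 − 1)/tan21° = 15.81.
Overburden at base level: q = 16.6 × 0.9 = 14.94 kPa.
Cohesion term c·N_c·s_c = 18 × 15.815 × 1.3 = 370.07 kPa; surcharge term q·N_q = 14.94 × 7.0708 = 105.64 kPa; self-weight term 0.5·γ·B·N_γ·s_γ = 0.5 × 16.6 × 2.9 × 3.5 × 0.8 = 67.396 kPa.
q_ult = 370.07 + 105.64 + 67.396 = 543.1 kPa.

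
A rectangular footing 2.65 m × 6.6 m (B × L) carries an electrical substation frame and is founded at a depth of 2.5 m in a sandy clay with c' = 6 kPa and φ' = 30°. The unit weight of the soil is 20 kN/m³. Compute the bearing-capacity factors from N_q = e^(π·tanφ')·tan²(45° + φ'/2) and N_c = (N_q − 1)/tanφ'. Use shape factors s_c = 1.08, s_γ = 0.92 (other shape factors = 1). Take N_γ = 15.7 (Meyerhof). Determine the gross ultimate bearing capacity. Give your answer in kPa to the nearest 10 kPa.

tan30° = 0.5774, so N_q = e^(π×0.5774)·tan²(60°) = 6.134 × 3.0 = 18.4.
N_c = (18.4 − 1)/tan30° = 30.14.
q = γ·D_f = 20 × 2.5 = 50 kPa.
c·N_c·s_c = 6 × 30.14 × 1.08 = 195.3 kPa
q·N_q = 50 × 18.401 = 920.06 kPa
0.5·γ·B·N_γ·s_γ = 0.5 × 20 × 2.65 × 15.7 × 0.92 = 382.77 kPa
q_ult = 195.3 + 920.06 + 382.77 = 1498.1 kPa.

q_ult ≈ 1500 kPa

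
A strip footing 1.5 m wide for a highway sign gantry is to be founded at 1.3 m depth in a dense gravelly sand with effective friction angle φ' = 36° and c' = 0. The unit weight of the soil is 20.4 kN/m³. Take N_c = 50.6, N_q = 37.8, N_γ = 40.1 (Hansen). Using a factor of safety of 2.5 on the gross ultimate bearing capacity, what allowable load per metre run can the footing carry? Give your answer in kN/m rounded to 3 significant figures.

≈ 970 kN/m

Effective surcharge at the founding depth q = γ·D_f = 20.4 × 1.3 = 26.52 kPa.
q_ult = q·N_q + 0.5·γ·B·N_γ
     = 26.52 × 37.8 + 0.5 × 20.4 × 1.5 × 40.1
     = 1002.5 + 613.53 = 1616 kPa.
Gross allowable pressure q_all = 1616 / 2.5 = 646.39 kPa.
Allowable wall load = q_all × B = 646.39 × 1.5 = 969.59 kN per metre run.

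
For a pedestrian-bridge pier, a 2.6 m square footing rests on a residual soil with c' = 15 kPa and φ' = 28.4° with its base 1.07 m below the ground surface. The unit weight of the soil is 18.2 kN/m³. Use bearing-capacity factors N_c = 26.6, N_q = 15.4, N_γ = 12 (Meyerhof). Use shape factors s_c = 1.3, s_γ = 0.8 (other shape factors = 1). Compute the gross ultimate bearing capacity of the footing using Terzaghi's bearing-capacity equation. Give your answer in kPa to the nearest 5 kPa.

q_ult ≈ 1045 kPa

Effective surcharge at the founding depth q = γ·D_f = 18.2 × 1.07 = 19.474 kPa.
q_ult = c·N_c·s_c + q·N_q + 0.5·γ·B·N_γ·s_γ
     = 15 × 26.6 × 1.3 + 19.474 × 15.4 + 0.5 × 18.2 × 2.6 × 12 × 0.8
     = 518.7 + 299.9 + 227.14 = 1045.7 kPa.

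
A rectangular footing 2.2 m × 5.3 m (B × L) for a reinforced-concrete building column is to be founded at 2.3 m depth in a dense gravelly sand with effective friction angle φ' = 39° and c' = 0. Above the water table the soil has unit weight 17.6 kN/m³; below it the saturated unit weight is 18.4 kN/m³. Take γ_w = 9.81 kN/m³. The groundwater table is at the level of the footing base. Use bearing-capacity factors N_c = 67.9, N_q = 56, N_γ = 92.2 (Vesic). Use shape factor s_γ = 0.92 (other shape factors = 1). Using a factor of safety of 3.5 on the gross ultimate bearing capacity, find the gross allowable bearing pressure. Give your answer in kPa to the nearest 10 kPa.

q = γ·D_f = 17.6 × 2.3 = 40.48 kPa.
For the ½γBN_γ term take γ' = 18.4 − 9.81 = 8.59 kN/m³ (soil below base is submerged).
q·N_q = 40.48 × 56 = 2266.9 kPa
0.5·γ·B·N_γ·s_γ = 0.5 × 8.59 × 2.2 × 92.2 × 0.92 = 801.5 kPa
q_ult = 2266.9 + 801.5 = 3068.4 kPa.
q_all = 3068.4 / 3.5 = 876.68 kPa.

q_all ≈ 880 kPa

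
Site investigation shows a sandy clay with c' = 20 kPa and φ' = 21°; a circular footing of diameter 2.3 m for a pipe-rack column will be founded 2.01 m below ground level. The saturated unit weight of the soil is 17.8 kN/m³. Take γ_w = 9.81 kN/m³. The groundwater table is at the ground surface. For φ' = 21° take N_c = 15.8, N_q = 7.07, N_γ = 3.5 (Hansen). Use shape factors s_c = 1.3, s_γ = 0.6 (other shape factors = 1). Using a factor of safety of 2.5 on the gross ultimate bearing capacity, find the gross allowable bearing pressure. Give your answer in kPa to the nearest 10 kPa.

γ' = 17.8 − 9.81 = 7.99 kN/m³ (submerged throughout). q = 7.99 × 2.01 = 16.06 kPa; the same γ' applies in the ½γBN_γ term.
c·N_c·s_c = 20 × 15.8 × 1.3 = 410.8 kPa
q·N_q = 16.06 × 7.07 = 113.54 kPa
0.5·γ·B·N_γ·s_γ = 0.5 × 7.99 × 2.3 × 3.5 × 0.6 = 19.296 kPa
q_ult = 410.8 + 113.54 + 19.296 = 543.64 kPa.
q_all = 543.64 / 2.5 = 217.46 kPa.

q_all ≈ 220 kPa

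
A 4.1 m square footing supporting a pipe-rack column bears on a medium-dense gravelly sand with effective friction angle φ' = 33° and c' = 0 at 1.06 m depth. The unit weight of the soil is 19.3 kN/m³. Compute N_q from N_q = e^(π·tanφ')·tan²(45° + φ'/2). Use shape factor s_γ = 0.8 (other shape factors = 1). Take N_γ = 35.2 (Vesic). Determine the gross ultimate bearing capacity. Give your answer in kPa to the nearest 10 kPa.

q_ult ≈ 1650 kPa

tan33° = 0.6494, so N_q = e^(π×0.6494)·tan²(61.5°) = 7.692 × 3.392 = 26.09.
Overburden at base level: q = 19.3 × 1.06 = 20.458 kPa.
Surcharge term q·N_q = 20.458 × 26.092 = 533.79 kPa; self-weight term 0.5·γ·B·N_γ·s_γ = 0.5 × 19.3 × 4.1 × 35.2 × 0.8 = 1114.2 kPa.
q_ult = 533.79 + 1114.2 = 1647.9 kPa.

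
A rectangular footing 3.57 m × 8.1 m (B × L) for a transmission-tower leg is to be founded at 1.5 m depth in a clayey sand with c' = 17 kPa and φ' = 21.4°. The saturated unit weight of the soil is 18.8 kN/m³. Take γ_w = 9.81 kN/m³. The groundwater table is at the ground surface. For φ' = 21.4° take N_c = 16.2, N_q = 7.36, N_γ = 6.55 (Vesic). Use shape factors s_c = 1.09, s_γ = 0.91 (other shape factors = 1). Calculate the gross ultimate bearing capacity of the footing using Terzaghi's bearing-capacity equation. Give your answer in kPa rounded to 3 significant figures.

q_ult ≈ 495 kPa

Water table at ground surface, so effective unit weight γ' = 18.8 − 9.81 = 8.99 kN/m³ is used throughout; overburden q = 8.99 × 1.5 = 13.485 kPa; the same γ' applies in the ½γBN_γ term.
Cohesion term c·N_c·s_c = 17 × 16.2 × 1.09 = 300.19 kPa; surcharge term q·N_q = 13.485 × 7.36 = 99.25 kPa; self-weight term 0.5·γ·B·N_γ·s_γ = 0.5 × 8.99 × 3.57 × 6.55 × 0.91 = 95.649 kPa.
q_ult = 300.19 + 99.25 + 95.649 = 495.08 kPa.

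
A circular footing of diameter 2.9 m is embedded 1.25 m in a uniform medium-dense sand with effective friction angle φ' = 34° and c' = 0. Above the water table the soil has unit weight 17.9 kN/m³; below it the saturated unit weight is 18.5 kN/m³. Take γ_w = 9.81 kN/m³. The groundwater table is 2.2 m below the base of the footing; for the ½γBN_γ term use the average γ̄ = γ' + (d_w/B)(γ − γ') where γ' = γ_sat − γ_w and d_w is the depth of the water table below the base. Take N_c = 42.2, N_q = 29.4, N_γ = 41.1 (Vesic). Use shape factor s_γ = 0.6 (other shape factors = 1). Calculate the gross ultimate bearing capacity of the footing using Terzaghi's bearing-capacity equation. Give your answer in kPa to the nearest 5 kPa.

q_ult ≈ 1220 kPa

q = γ·D_f = 17.9 × 1.25 = 22.375 kPa.
γ' = 8.69 kN/m³; averaging over the depth B below the base, γ̄ = γ' + (d_w/B)(γ − γ') = 15.677 kN/m³.
q·N_q = 22.375 × 29.4 = 657.82 kPa
0.5·γ·B·N_γ·s_γ = 0.5 × 15.677 × 2.9 × 41.1 × 0.6 = 560.56 kPa
q_ult = 657.82 + 560.56 = 1218.4 kPa.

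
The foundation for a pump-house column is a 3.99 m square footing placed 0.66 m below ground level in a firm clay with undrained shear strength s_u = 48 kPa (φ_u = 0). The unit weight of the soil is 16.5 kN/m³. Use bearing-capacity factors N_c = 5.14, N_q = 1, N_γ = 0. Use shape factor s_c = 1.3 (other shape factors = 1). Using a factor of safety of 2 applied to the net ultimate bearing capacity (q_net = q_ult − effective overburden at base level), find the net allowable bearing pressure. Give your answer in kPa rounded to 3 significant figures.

Overburden at base level: q = 16.5 × 0.66 = 10.89 kPa.
Cohesion term c·N_c·s_c = 48 × 5.14 × 1.3 = 320.74 kPa; surcharge term q·N_q = 10.89 × 1 = 10.89 kPa.
q_ult = 320.74 + 10.89 = 331.63 kPa.
Net ultimate: q_net = 331.63 − 10.89 = 320.74 kPa.
q_all(net) = 320.74 / 2 = 160.37 kPa.

q_all(net) ≈ 160 kPa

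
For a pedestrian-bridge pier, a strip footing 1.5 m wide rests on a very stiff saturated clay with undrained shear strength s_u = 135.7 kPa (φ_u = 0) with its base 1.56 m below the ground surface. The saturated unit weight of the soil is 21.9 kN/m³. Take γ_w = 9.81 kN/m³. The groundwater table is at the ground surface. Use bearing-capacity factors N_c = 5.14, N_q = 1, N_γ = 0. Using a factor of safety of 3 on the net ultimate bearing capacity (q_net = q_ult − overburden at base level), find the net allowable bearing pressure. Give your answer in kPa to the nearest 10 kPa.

q_all(net) ≈ 230 kPa

γ' = 21.9 − 9.81 = 12.09 kN/m³ (submerged throughout). q = 12.09 × 1.56 = 18.86 kPa.
c·N_c = 135.7 × 5.14 = 697.5 kPa
q·N_q = 18.86 × 1 = 18.86 kPa
q_ult = 697.5 + 18.86 = 716.36 kPa.
q_net = 716.36 − 18.86 = 697.5 kPa.
q_all(net) = 697.5 / 3 = 232.5 kPa.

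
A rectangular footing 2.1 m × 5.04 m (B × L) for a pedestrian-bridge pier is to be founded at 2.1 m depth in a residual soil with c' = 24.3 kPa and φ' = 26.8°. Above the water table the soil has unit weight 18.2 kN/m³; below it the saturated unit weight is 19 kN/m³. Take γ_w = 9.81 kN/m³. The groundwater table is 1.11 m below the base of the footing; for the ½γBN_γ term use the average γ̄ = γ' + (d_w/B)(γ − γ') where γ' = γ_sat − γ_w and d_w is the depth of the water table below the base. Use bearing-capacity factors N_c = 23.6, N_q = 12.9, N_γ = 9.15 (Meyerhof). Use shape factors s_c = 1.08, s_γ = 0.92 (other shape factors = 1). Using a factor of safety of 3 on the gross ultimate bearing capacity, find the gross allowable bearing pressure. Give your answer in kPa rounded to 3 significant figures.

q_all ≈ 412 kPa

Effective surcharge at the founding depth q = γ·D_f = 18.2 × 2.1 = 38.22 kPa.
With d_w = 1.11 m < B, γ̄ = 9.19 + (1.11/2.1) × (18.2 − 9.19) = 13.952 kN/m³.
q_ult = c·N_c·s_c + q·N_q + 0.5·γ·B·N_γ·s_γ
     = 24.3 × 23.6 × 1.08 + 38.22 × 12.9 + 0.5 × 13.952 × 2.1 × 9.15 × 0.92
     = 619.36 + 493.04 + 123.32 = 1235.7 kPa.
q_all = 1235.7 / 3 = 411.91 kPa.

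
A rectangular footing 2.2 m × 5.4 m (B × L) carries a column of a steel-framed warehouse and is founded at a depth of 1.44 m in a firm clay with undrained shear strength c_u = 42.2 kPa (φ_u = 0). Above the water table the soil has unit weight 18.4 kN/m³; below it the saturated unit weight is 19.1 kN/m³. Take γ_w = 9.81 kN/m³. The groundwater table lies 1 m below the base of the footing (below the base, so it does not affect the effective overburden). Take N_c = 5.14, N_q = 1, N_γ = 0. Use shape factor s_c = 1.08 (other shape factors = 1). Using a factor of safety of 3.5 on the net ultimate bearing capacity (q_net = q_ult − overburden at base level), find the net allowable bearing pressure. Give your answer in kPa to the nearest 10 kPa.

q_all(net) ≈ 70 kPa

Effective surcharge at the founding depth q = γ·D_f = 18.4 × 1.44 = 26.496 kPa.
q_ult = c·N_c·s_c + q·N_q
     = 42.2 × 5.14 × 1.08 + 26.496 × 1
     = 234.26 + 26.496 = 260.76 kPa.
q_net = 260.76 − 26.496 = 234.26 kPa.
q_all(net) = 234.26 / 3.5 = 66.932 kPa.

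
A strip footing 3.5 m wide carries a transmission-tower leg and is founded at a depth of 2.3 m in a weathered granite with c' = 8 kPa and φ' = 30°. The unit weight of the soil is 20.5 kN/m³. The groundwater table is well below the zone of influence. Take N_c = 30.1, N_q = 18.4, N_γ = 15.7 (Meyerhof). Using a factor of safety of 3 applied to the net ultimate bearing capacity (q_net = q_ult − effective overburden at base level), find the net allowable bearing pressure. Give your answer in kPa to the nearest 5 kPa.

Effective surcharge at the founding depth q = γ·D_f = 20.5 × 2.3 = 47.15 kPa.
q_ult = c·N_c + q·N_q + 0.5·γ·B·N_γ
     = 8 × 30.1 + 47.15 × 18.4 + 0.5 × 20.5 × 3.5 × 15.7
     = 240.8 + 867.56 + 563.24 = 1671.6 kPa.
Net ultimate: q_net = 1671.6 − 47.15 = 1624.4 kPa.
q_all(net) = 1624.4 / 3 = 541.48 kPa.

q_all(net) ≈ 540 kPa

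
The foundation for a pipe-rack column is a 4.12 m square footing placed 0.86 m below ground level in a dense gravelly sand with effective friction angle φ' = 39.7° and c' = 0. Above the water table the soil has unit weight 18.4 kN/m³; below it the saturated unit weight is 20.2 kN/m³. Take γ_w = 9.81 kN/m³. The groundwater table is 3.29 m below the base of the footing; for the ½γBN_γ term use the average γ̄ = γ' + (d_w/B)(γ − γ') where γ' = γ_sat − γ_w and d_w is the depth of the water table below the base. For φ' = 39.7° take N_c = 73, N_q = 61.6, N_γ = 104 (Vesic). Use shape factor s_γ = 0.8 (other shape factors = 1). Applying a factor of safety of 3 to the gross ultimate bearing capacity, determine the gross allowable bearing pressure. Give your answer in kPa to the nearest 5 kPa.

q = γ·D_f = 18.4 × 0.86 = 15.824 kPa.
γ' = 10.39 kN/m³; averaging over the depth B below the base, γ̄ = γ' + (d_w/B)(γ − γ') = 16.786 kN/m³.
q·N_q = 15.824 × 61.6 = 974.76 kPa
0.5·γ·B·N_γ·s_γ = 0.5 × 16.786 × 4.12 × 104 × 0.8 = 2877 kPa
q_ult = 974.76 + 2877 = 3851.8 kPa.
q_all = q_ult / FS = 3851.8 / 3 = 1283.9 kPa.

q_all ≈ 1285 kPa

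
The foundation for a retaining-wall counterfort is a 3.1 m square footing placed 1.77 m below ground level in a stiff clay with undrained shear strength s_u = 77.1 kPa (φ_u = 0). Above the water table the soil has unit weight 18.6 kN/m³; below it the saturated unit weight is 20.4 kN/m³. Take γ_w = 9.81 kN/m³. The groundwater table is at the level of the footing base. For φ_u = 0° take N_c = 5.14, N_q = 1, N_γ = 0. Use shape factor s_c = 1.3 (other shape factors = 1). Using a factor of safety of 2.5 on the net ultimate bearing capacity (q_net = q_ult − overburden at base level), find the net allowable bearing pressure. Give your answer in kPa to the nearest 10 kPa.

q_all(net) ≈ 210 kPa

q = γ·D_f = 18.6 × 1.77 = 32.922 kPa.
c·N_c·s_c = 77.1 × 5.14 × 1.3 = 515.18 kPa
q·N_q = 32.922 × 1 = 32.922 kPa
q_ult = 515.18 + 32.922 = 548.1 kPa.
q_net = 548.1 − 32.922 = 515.18 kPa.
q_all(net) = 515.18 / 2.5 = 206.07 kPa.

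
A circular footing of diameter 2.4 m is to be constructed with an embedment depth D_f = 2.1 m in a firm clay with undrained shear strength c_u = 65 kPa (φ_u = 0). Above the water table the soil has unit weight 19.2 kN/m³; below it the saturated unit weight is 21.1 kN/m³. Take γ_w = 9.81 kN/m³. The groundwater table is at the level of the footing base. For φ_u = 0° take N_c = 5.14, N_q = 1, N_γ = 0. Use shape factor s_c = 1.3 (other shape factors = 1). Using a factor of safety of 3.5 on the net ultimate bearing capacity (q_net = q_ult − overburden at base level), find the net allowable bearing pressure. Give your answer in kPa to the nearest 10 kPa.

Effective surcharge at the founding depth q = γ·D_f = 19.2 × 2.1 = 40.32 kPa.
q_ult = c·N_c·s_c + q·N_q
     = 65 × 5.14 × 1.3 + 40.32 × 1
     = 434.33 + 40.32 = 474.65 kPa.
q_net = 474.65 − 40.32 = 434.33 kPa.
q_all(net) = 434.33 / 3.5 = 124.09 kPa.

q_all(net) ≈ 120 kPa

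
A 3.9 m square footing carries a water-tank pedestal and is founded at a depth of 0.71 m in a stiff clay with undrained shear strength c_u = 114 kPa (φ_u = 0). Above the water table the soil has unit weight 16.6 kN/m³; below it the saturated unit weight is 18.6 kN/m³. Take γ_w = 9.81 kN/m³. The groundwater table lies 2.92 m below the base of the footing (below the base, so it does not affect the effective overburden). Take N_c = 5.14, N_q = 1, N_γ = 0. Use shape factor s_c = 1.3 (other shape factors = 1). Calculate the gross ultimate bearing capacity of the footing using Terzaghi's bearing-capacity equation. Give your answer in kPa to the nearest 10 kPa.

q = γ·D_f = 16.6 × 0.71 = 11.786 kPa.
c·N_c·s_c = 114 × 5.14 × 1.3 = 761.75 kPa
q·N_q = 11.786 × 1 = 11.786 kPa
q_ult = 761.75 + 11.786 = 773.53 kPa.

q_ult ≈ 770 kPa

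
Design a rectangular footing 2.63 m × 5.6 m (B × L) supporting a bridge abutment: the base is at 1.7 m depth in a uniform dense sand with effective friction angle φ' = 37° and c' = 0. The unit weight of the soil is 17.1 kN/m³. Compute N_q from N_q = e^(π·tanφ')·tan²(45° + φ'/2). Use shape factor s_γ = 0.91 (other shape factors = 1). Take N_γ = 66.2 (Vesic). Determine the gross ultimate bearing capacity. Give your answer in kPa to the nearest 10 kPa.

q_ult ≈ 2600 kPa

tan37° = 0.7536, so N_q = e^(π×0.7536)·tan²(63.5°) = 10.669 × 4.023 = 42.92.
Effective surcharge at the founding depth q = γ·D_f = 17.1 × 1.7 = 29.07 kPa.
q_ult = q·N_q + 0.5·γ·B·N_γ·s_γ
     = 29.07 × 42.92 + 0.5 × 17.1 × 2.63 × 66.2 × 0.91
     = 1247.7 + 1354.6 = 2602.3 kPa.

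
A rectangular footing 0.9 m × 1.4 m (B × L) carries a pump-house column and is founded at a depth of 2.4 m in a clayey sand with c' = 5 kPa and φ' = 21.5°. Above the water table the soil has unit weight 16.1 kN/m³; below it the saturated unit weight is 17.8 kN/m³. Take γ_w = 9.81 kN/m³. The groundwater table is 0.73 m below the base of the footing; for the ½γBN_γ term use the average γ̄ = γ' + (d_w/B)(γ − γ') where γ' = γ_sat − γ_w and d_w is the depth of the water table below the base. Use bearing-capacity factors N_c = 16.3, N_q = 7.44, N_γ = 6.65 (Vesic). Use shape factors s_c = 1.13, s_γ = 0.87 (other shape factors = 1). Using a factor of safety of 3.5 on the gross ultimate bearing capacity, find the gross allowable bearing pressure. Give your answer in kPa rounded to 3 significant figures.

Effective surcharge at the founding depth q = γ·D_f = 16.1 × 2.4 = 38.64 kPa.
With d_w = 0.73 m < B, γ̄ = 7.99 + (0.73/0.9) × (16.1 − 7.99) = 14.568 kN/m³.
q_ult = c·N_c·s_c + q·N_q + 0.5·γ·B·N_γ·s_γ
     = 5 × 16.3 × 1.13 + 38.64 × 7.44 + 0.5 × 14.568 × 0.9 × 6.65 × 0.87
     = 92.095 + 287.48 + 37.928 = 417.5 kPa.
q_all = 417.5 / 3.5 = 119.29 kPa.

q_all ≈ 119 kPa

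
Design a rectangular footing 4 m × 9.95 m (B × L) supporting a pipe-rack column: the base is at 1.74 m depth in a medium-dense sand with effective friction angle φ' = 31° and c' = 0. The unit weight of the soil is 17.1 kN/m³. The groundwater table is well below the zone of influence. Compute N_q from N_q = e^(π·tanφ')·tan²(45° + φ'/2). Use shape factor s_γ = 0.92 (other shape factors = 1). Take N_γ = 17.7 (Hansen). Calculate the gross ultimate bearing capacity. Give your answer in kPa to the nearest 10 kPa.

q_ult ≈ 1170 kPa

tan31° = 0.6009, so N_q = e^(π×0.6009)·tan²(60.5°) = 6.604 × 3.124 = 20.63.
Overburden at base level: q = 17.1 × 1.74 = 29.754 kPa.
Surcharge term q·N_q = 29.754 × 20.631 = 613.85 kPa; self-weight term 0.5·γ·B·N_γ·s_γ = 0.5 × 17.1 × 4 × 17.7 × 0.92 = 556.91 kPa.
q_ult = 613.85 + 556.91 = 1170.8 kPa.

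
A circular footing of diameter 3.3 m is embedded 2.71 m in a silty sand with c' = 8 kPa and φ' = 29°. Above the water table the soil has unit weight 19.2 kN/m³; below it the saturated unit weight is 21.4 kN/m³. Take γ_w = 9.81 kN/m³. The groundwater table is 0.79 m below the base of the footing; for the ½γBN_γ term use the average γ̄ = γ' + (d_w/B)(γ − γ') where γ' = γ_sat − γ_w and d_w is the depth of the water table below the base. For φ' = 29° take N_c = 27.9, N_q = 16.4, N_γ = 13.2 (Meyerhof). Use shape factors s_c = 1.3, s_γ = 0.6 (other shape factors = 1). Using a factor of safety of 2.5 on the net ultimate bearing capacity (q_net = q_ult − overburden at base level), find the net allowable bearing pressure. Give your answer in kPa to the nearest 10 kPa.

q_all(net) ≈ 510 kPa

q = γ·D_f = 19.2 × 2.71 = 52.032 kPa.
γ' = 11.59 kN/m³; averaging over the depth B below the base, γ̄ = γ' + (d_w/B)(γ − γ') = 13.412 kN/m³.
c·N_c·s_c = 8 × 27.9 × 1.3 = 290.16 kPa
q·N_q = 52.032 × 16.4 = 853.32 kPa
0.5·γ·B·N_γ·s_γ = 0.5 × 13.412 × 3.3 × 13.2 × 0.6 = 175.27 kPa
q_ult = 290.16 + 853.32 + 175.27 = 1318.8 kPa.
q_net = 1318.8 − 52.032 = 1266.7 kPa.
q_all(net) = 1266.7 / 2.5 = 506.69 kPa.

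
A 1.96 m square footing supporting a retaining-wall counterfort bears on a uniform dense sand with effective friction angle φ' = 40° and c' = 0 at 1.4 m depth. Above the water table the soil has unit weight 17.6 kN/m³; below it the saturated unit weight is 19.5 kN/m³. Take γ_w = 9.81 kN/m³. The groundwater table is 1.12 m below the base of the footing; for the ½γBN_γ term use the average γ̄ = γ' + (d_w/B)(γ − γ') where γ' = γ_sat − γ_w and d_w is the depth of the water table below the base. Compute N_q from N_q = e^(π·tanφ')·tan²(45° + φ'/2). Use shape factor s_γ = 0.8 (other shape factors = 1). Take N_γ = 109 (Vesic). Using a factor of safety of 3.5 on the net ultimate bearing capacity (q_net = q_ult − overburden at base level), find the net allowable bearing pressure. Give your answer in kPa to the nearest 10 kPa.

N_q = e^(π·tan40°)·tan²(65°) = 64.2.
q = γ·D_f = 17.6 × 1.4 = 24.64 kPa.
γ' = 9.69 kN/m³; averaging over the depth B below the base, γ̄ = γ' + (d_w/B)(γ − γ') = 14.21 kN/m³.
q·N_q = 24.64 × 64.195 = 1581.8 kPa
0.5·γ·B·N_γ·s_γ = 0.5 × 14.21 × 1.96 × 109 × 0.8 = 1214.3 kPa
q_ult = 1581.8 + 1214.3 = 2796.1 kPa.
q_net = 2796.1 − 24.64 = 2771.5 kPa.
q_all(net) = 2771.5 / 3.5 = 791.85 kPa.

q_all(net) ≈ 790 kPa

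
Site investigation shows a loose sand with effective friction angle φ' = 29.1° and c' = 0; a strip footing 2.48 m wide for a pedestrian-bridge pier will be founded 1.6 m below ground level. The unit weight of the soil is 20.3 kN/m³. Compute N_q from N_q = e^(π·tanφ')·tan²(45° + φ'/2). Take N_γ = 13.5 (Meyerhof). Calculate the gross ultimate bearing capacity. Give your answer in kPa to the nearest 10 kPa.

q_ult ≈ 880 kPa

tan29.1° = 0.5566, so N_q = e^(π×0.5566)·tan²(59.55°) = 5.746 × 2.894 = 16.63.
Overburden at base level: q = 20.3 × 1.6 = 32.48 kPa.
Surcharge term q·N_q = 32.48 × 16.628 = 540.08 kPa; self-weight term 0.5·γ·B·N_γ = 0.5 × 20.3 × 2.48 × 13.5 = 339.82 kPa.
q_ult = 540.08 + 339.82 = 879.9 kPa.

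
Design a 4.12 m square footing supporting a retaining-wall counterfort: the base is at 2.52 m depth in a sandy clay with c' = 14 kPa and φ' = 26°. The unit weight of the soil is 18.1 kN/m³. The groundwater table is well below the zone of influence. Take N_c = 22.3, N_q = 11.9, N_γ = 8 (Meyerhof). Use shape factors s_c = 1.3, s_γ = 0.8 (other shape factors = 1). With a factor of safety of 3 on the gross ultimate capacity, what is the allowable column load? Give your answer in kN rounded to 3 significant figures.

q = γ·D_f = 18.1 × 2.52 = 45.612 kPa.
c·N_c·s_c = 14 × 22.3 × 1.3 = 405.86 kPa
q·N_q = 45.612 × 11.9 = 542.78 kPa
0.5·γ·B·N_γ·s_γ = 0.5 × 18.1 × 4.12 × 8 × 0.8 = 238.63 kPa
q_ult = 405.86 + 542.78 + 238.63 = 1187.3 kPa.
Gross allowable pressure q_all = 1187.3 / 3 = 395.76 kPa.
Footing area = 16.9744 m², so allowable column load = 395.76 × 16.9744 = 6717.8 kN.

P_all ≈ 6720 kN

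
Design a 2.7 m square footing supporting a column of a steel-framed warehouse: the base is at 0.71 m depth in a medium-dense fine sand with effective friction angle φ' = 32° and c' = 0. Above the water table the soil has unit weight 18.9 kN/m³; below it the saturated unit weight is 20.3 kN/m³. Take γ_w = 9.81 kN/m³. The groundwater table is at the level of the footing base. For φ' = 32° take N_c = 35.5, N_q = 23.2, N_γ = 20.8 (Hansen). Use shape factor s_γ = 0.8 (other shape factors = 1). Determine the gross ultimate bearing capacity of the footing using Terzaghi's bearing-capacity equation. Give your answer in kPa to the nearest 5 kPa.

q = γ·D_f = 18.9 × 0.71 = 13.419 kPa.
For the ½γBN_γ term take γ' = 20.3 − 9.81 = 10.49 kN/m³ (soil below base is submerged).
q·N_q = 13.419 × 23.2 = 311.32 kPa
0.5·γ·B·N_γ·s_γ = 0.5 × 10.49 × 2.7 × 20.8 × 0.8 = 235.65 kPa
q_ult = 311.32 + 235.65 = 546.97 kPa.

q_ult ≈ 545 kPa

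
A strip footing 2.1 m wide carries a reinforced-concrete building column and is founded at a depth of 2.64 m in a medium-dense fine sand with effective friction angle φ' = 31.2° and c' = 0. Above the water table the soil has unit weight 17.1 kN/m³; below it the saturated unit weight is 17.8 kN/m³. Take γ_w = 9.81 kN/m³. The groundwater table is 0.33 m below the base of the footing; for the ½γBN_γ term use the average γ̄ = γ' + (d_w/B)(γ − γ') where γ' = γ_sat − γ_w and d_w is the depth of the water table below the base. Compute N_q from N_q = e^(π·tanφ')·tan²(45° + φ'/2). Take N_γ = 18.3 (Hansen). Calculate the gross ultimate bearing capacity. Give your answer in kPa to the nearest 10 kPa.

tan31.2° = 0.6056, so N_q = e^(π×0.6056)·tan²(60.6°) = 6.703 × 3.15 = 21.11.
q = γ·D_f = 17.1 × 2.64 = 45.144 kPa.
γ' = 7.99 kN/m³; averaging over the depth B below the base, γ̄ = γ' + (d_w/B)(γ − γ') = 9.4216 kN/m³.
q·N_q = 45.144 × 21.113 = 953.13 kPa
0.5·γ·B·N_γ = 0.5 × 9.4216 × 2.1 × 18.3 = 181.04 kPa
q_ult = 953.13 + 181.04 = 1134.2 kPa.

q_ult ≈ 1130 kPa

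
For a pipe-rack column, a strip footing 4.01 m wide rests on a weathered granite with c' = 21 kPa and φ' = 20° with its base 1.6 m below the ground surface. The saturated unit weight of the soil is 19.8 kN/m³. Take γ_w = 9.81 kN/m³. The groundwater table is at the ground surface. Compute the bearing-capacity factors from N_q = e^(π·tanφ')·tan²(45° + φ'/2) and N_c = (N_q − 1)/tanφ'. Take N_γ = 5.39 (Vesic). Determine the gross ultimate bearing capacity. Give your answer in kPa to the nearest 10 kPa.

tan20° = 0.364, so N_q = e^(π×0.364)·tan²(55°) = 3.138 × 2.04 = 6.4.
N_c = (6.4 − 1)/tan20° = 14.83.
Water table at ground surface, so effective unit weight γ' = 19.8 − 9.81 = 9.99 kN/m³ is used throughout; overburden q = 9.99 × 1.6 = 15.984 kPa; the same γ' applies in the ½γBN_γ term.
Cohesion term c·N_c = 21 × 14.835 = 311.53 kPa; surcharge term q·N_q = 15.984 × 6.3994 = 102.29 kPa; self-weight term 0.5·γ·B·N_γ = 0.5 × 9.99 × 4.01 × 5.39 = 107.96 kPa.
q_ult = 311.53 + 102.29 + 107.96 = 521.78 kPa.

q_ult ≈ 520 kPa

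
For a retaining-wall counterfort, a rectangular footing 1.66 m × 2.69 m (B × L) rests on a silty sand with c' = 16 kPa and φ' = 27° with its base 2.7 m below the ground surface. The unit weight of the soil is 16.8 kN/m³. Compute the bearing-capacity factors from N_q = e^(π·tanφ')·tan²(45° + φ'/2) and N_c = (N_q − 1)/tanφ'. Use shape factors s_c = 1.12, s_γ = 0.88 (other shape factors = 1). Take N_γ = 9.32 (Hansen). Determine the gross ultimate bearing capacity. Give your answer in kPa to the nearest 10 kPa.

q_ult ≈ 1140 kPa

tan27° = 0.5095, so N_q = e^(π×0.5095)·tan²(58.5°) = 4.957 × 2.663 = 13.2.
N_c = (13.2 − 1)/tan27° = 23.94.
Effective surcharge at the founding depth q = γ·D_f = 16.8 × 2.7 = 45.36 kPa.
q_ult = c·N_c·s_c + q·N_q + 0.5·γ·B·N_γ·s_γ
     = 16 × 23.942 × 1.12 + 45.36 × 13.199 + 0.5 × 16.8 × 1.66 × 9.32 × 0.88
     = 429.04 + 598.71 + 114.36 = 1142.1 kPa.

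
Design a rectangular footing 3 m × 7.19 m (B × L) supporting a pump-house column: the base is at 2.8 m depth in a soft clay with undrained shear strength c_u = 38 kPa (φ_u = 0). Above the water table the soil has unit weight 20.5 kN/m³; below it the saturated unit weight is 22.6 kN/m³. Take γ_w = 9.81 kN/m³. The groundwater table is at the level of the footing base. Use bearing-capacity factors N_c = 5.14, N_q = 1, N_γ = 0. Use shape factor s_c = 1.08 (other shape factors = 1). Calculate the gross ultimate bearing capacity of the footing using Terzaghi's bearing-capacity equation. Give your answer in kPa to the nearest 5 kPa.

q_ult ≈ 270 kPa

Effective surcharge at the founding depth q = γ·D_f = 20.5 × 2.8 = 57.4 kPa.
q_ult = c·N_c·s_c + q·N_q
     = 38 × 5.14 × 1.08 + 57.4 × 1
     = 210.95 + 57.4 = 268.35 kPa.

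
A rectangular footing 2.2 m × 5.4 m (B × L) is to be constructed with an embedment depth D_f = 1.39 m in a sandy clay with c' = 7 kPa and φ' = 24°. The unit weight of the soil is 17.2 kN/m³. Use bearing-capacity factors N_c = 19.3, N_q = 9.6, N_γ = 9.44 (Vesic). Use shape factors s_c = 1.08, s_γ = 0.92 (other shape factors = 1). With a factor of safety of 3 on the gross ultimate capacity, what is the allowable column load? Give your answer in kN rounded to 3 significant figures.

P_all ≈ 2140 kN

Overburden at base level: q = 17.2 × 1.39 = 23.908 kPa.
Cohesion term c·N_c·s_c = 7 × 19.3 × 1.08 = 145.91 kPa; surcharge term q·N_q = 23.908 × 9.6 = 229.52 kPa; self-weight term 0.5·γ·B·N_γ·s_γ = 0.5 × 17.2 × 2.2 × 9.44 × 0.92 = 164.32 kPa.
q_ult = 145.91 + 229.52 + 164.32 = 539.74 kPa.
Gross allowable pressure q_all = 539.74 / 3 = 179.91 kPa.
Footing area = 11.88 m², so allowable column load = 179.91 × 11.88 = 2137.4 kN.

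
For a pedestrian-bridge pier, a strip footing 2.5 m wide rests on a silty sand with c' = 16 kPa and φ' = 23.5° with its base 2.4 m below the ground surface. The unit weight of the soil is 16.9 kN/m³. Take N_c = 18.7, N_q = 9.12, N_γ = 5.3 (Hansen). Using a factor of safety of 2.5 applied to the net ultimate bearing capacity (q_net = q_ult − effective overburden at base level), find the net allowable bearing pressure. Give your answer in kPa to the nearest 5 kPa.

q = γ·D_f = 16.9 × 2.4 = 40.56 kPa.
c·N_c = 16 × 18.7 = 299.2 kPa
q·N_q = 40.56 × 9.12 = 369.91 kPa
0.5·γ·B·N_γ = 0.5 × 16.9 × 2.5 × 5.3 = 111.96 kPa
q_ult = 299.2 + 369.91 + 111.96 = 781.07 kPa.
Net ultimate: q_net = 781.07 − 40.56 = 740.51 kPa.
q_all(net) = 740.51 / 2.5 = 296.2 kPa.

q_all(net) ≈ 295 kPa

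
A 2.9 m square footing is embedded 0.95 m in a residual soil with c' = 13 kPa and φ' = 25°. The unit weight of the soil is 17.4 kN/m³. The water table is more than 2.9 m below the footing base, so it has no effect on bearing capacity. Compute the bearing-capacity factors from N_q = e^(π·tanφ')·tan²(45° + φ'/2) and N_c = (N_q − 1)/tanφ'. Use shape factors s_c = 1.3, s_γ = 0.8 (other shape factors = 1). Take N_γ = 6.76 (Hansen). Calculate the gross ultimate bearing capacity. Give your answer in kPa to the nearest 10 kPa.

q_ult ≈ 660 kPa

tan25° = 0.4663, so N_q = e^(π×0.4663)·tan²(57.5°) = 4.327 × 2.464 = 10.66.
N_c = (10.66 − 1)/tan25° = 20.72.
q = γ·D_f = 17.4 × 0.95 = 16.53 kPa.
c·N_c·s_c = 13 × 20.721 × 1.3 = 350.18 kPa
q·N_q = 16.53 × 10.662 = 176.25 kPa
0.5·γ·B·N_γ·s_γ = 0.5 × 17.4 × 2.9 × 6.76 × 0.8 = 136.44 kPa
q_ult = 350.18 + 176.25 + 136.44 = 662.87 kPa.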